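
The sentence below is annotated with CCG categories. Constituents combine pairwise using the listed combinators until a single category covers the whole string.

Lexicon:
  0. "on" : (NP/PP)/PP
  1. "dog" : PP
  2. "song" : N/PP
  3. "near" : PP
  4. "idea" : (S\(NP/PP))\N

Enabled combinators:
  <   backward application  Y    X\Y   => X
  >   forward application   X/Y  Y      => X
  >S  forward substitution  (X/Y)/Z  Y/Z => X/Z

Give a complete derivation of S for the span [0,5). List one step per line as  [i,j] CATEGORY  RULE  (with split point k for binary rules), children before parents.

[0,5] S   <
  [0,2] NP/PP   >
    [0,1] "on" : (NP/PP)/PP
    [1,2] "dog" : PP
  [2,5] S\(NP/PP)   <
    [2,4] N   >
      [2,3] "song" : N/PP
      [3,4] "near" : PP
    [4,5] "idea" : (S\(NP/PP))\N

[0,1] (NP/PP)/PP  lex  "on"
[1,2] PP  lex  "dog"
[0,2] NP/PP  >  k=1
[2,3] N/PP  lex  "song"
[3,4] PP  lex  "near"
[2,4] N  >  k=3
[4,5] (S\(NP/PP))\N  lex  "idea"
[2,5] S\(NP/PP)  <  k=4
[0,5] S  <  k=2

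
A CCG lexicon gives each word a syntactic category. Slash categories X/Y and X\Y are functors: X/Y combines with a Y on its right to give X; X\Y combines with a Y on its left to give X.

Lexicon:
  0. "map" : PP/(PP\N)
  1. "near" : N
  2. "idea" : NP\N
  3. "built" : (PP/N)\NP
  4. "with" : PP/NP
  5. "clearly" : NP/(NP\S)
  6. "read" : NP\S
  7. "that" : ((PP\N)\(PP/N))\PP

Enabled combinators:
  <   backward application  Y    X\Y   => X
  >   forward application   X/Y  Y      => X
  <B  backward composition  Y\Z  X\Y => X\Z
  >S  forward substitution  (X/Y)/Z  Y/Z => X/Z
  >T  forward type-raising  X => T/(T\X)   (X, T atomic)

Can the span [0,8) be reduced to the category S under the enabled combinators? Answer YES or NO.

PP/(PP\N) N NP\N (PP/N)\NP PP/NP NP/(NP\S) NP\S ((PP\N)\(PP/N))\PP
CKY chart[0,8] = {N/(N\PP), NP/(NP\PP), PP, PP/(PP\PP), S/(S\PP)}; S ∉ chart

NO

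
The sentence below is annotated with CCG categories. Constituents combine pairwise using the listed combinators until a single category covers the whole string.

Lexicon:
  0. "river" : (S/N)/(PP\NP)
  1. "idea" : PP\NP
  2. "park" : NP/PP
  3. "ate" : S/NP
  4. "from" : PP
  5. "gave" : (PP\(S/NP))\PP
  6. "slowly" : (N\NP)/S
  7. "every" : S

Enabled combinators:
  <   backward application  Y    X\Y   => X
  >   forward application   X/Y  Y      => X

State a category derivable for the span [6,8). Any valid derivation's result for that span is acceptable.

N\NP

[0,8] S   >
  [0,2] S/N   >
    [0,1] "river" : (S/N)/(PP\NP)
    [1,2] "idea" : PP\NP
  [2,8] N   <
    [2,6] NP   >
      [2,3] "park" : NP/PP
      [3,6] PP   <
        [3,4] "ate" : S/NP
        [4,6] PP\(S/NP)   <
          [4,5] "from" : PP
          [5,6] "gave" : (PP\(S/NP))\PP
    [6,8] N\NP   >
      [6,7] "slowly" : (N\NP)/S
      [7,8] "every" : S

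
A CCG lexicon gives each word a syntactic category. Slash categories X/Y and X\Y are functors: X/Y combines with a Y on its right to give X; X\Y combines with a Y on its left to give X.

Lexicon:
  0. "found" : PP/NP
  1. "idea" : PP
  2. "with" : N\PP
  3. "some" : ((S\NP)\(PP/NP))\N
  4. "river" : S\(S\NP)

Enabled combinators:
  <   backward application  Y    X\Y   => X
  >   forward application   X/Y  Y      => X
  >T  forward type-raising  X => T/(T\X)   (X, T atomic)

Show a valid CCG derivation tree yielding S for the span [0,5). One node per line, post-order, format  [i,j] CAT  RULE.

[0,5] S   <
  [0,4] S\NP   <
    [0,1] "found" : PP/NP
    [1,4] (S\NP)\(PP/NP)   <
      [1,3] N   >
        [1,2] N/(N\PP)   >T
          [1,2] "idea" : PP
        [2,3] "with" : N\PP
      [3,4] "some" : ((S\NP)\(PP/NP))\N
  [4,5] "river" : S\(S\NP)

[0,1] PP/NP  lex  "found"
[1,2] PP  lex  "idea"
[1,2] N/(N\PP)  >T
[2,3] N\PP  lex  "with"
[1,3] N  >  k=2
[3,4] ((S\NP)\(PP/NP))\N  lex  "some"
[1,4] (S\NP)\(PP/NP)  <  k=3
[0,4] S\NP  <  k=1
[4,5] S\(S\NP)  lex  "river"
[0,5] S  <  k=4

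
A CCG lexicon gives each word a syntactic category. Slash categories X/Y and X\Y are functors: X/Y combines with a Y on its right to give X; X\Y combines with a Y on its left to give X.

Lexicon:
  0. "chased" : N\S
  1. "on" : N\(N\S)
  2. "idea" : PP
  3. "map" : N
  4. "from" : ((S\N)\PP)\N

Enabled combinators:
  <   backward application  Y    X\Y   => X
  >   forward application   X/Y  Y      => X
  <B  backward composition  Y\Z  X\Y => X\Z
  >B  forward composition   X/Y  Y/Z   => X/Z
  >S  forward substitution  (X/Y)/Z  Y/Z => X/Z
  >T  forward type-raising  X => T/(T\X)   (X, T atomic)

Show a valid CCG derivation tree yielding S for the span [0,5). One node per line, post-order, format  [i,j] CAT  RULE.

[0,5] S   <
  [0,2] N   <
    [0,1] "chased" : N\S
    [1,2] "on" : N\(N\S)
  [2,5] S\N   <
    [2,3] "idea" : PP
    [3,5] (S\N)\PP   <
      [3,4] "map" : N
      [4,5] "from" : ((S\N)\PP)\N

[0,1] N\S  lex  "chased"
[1,2] N\(N\S)  lex  "on"
[0,2] N  <  k=1
[2,3] PP  lex  "idea"
[3,4] N  lex  "map"
[4,5] ((S\N)\PP)\N  lex  "from"
[3,5] (S\N)\PP  <  k=4
[2,5] S\N  <  k=3
[0,5] S  <  k=2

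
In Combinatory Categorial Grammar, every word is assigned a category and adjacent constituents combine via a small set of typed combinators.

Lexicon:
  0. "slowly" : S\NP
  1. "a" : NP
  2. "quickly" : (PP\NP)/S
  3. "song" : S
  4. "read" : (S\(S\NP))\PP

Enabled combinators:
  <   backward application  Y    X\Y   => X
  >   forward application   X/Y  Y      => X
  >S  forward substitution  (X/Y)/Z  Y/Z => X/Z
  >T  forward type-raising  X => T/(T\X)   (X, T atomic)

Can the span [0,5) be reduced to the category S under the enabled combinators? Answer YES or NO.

[0,5] S   <
  [0,1] "slowly" : S\NP
  [1,5] S\(S\NP)   <
    [1,4] PP   <
      [1,2] "a" : NP
      [2,4] PP\NP   >
        [2,3] "quickly" : (PP\NP)/S
        [3,4] "song" : S
    [4,5] "read" : (S\(S\NP))\PP

YES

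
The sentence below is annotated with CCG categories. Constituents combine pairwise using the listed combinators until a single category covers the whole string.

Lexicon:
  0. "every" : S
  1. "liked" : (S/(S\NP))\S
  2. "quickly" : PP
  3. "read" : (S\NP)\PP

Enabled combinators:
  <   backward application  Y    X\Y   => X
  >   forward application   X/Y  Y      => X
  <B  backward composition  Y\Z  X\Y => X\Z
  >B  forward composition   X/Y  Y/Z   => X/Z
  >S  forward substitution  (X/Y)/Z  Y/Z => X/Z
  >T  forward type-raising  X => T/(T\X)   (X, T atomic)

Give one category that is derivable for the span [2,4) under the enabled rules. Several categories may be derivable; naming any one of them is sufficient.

[0,4] S   >
  [0,2] S/(S\NP)   <
    [0,1] "every" : S
    [1,2] "liked" : (S/(S\NP))\S
  [2,4] S\NP   <
    [2,3] "quickly" : PP
    [3,4] "read" : (S\NP)\PP

S\NP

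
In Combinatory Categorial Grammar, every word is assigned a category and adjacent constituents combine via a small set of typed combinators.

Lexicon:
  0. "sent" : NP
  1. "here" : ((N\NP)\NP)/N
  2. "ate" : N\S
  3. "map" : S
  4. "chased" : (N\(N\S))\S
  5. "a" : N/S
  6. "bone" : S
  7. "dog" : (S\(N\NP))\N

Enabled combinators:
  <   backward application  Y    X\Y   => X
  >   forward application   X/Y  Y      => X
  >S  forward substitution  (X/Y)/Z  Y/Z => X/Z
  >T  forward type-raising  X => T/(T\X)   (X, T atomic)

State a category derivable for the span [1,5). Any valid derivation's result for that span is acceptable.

(N\NP)\NP

[0,8] S   <
  [0,5] N\NP   <
    [0,1] "sent" : NP
    [1,5] (N\NP)\NP   >
      [1,2] "here" : ((N\NP)\NP)/N
      [2,5] N   <
        [2,3] "ate" : N\S
        [3,5] N\(N\S)   <
          [3,4] "map" : S
          [4,5] "chased" : (N\(N\S))\S
  [5,8] S\(N\NP)   <
    [5,7] N   >
      [5,6] "a" : N/S
      [6,7] "bone" : S
    [7,8] "dog" : (S\(N\NP))\N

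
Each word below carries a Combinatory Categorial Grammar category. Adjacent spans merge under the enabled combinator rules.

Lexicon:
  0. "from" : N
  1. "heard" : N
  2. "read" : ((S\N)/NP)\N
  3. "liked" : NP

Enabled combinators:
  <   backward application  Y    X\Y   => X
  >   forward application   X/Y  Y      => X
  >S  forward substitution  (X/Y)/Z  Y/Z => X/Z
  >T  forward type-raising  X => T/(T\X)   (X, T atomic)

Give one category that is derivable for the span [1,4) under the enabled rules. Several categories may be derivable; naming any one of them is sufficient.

S\N

[0,4] S   <
  [0,1] "from" : N
  [1,4] S\N   >
    [1,3] (S\N)/NP   <
      [1,2] "heard" : N
      [2,3] "read" : ((S\N)/NP)\N
    [3,4] "liked" : NP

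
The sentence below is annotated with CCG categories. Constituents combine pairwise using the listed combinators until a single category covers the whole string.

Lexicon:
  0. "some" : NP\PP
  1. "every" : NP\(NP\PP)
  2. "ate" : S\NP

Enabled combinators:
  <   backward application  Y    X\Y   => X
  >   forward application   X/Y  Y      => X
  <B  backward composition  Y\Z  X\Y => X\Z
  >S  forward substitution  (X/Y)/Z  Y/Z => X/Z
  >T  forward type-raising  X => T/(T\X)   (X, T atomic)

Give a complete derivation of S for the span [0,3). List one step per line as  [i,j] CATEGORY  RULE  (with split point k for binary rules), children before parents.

[0,3] S   <
  [0,2] NP   <
    [0,1] "some" : NP\PP
    [1,2] "every" : NP\(NP\PP)
  [2,3] "ate" : S\NP

[0,1] NP\PP  lex  "some"
[1,2] NP\(NP\PP)  lex  "every"
[0,2] NP  <  k=1
[2,3] S\NP  lex  "ate"
[0,3] S  <  k=2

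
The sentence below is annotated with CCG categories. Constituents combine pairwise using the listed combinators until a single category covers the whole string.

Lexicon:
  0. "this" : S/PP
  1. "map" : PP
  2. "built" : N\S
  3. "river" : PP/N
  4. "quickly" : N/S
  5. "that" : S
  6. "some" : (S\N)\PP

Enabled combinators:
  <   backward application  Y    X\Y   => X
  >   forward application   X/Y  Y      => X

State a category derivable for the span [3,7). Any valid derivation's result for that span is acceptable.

S\N

[0,7] S   <
  [0,3] N   <
    [0,2] S   >
      [0,1] "this" : S/PP
      [1,2] "map" : PP
    [2,3] "built" : N\S
  [3,7] S\N   <
    [3,6] PP   >
      [3,4] "river" : PP/N
      [4,6] N   >
        [4,5] "quickly" : N/S
        [5,6] "that" : S
    [6,7] "some" : (S\N)\PP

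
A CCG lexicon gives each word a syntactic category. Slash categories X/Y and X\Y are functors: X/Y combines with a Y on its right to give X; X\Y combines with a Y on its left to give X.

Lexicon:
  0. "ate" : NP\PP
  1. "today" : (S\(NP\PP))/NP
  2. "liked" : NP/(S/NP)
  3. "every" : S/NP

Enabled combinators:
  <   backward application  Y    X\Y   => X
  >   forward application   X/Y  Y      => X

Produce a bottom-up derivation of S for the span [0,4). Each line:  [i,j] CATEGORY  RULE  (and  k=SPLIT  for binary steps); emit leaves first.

[0,1] NP\PP  lex  "ate"
[1,2] (S\(NP\PP))/NP  lex  "today"
[2,3] NP/(S/NP)  lex  "liked"
[3,4] S/NP  lex  "every"
[2,4] NP  >  k=3
[1,4] S\(NP\PP)  >  k=2
[0,4] S  <  k=1

[0,4] S   <
  [0,1] "ate" : NP\PP
  [1,4] S\(NP\PP)   >
    [1,2] "today" : (S\(NP\PP))/NP
    [2,4] NP   >
      [2,3] "liked" : NP/(S/NP)
      [3,4] "every" : S/NP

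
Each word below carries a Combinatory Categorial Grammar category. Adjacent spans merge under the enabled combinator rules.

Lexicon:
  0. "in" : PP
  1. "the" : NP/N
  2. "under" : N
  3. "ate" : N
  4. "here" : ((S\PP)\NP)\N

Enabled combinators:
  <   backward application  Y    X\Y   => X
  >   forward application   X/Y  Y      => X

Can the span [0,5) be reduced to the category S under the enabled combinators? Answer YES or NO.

[0,5] S   <
  [0,1] "in" : PP
  [1,5] S\PP   <
    [1,3] NP   >
      [1,2] "the" : NP/N
      [2,3] "under" : N
    [3,5] (S\PP)\NP   <
      [3,4] "ate" : N
      [4,5] "here" : ((S\PP)\NP)\N

YES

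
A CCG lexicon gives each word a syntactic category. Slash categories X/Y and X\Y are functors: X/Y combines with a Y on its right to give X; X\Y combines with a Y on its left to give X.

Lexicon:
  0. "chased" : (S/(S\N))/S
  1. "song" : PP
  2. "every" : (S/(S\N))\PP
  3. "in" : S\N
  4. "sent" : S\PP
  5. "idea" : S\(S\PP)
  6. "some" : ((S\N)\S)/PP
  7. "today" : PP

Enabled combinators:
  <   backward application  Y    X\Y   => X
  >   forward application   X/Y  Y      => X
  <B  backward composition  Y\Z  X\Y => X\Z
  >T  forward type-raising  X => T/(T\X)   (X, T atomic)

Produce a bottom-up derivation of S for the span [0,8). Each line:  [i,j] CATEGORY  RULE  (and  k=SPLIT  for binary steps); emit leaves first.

[0,8] S   >
  [0,4] S/(S\N)   >
    [0,1] "chased" : (S/(S\N))/S
    [1,4] S   >
      [1,3] S/(S\N)   <
        [1,2] "song" : PP
        [2,3] "every" : (S/(S\N))\PP
      [3,4] "in" : S\N
  [4,8] S\N   <
    [4,6] S   <
      [4,5] "sent" : S\PP
      [5,6] "idea" : S\(S\PP)
    [6,8] (S\N)\S   >
      [6,7] "some" : ((S\N)\S)/PP
      [7,8] "today" : PP

[0,1] (S/(S\N))/S  lex  "chased"
[1,2] PP  lex  "song"
[2,3] (S/(S\N))\PP  lex  "every"
[1,3] S/(S\N)  <  k=2
[3,4] S\N  lex  "in"
[1,4] S  >  k=3
[0,4] S/(S\N)  >  k=1
[4,5] S\PP  lex  "sent"
[5,6] S\(S\PP)  lex  "idea"
[4,6] S  <  k=5
[6,7] ((S\N)\S)/PP  lex  "some"
[7,8] PP  lex  "today"
[6,8] (S\N)\S  >  k=7
[4,8] S\N  <  k=6
[0,8] S  >  k=4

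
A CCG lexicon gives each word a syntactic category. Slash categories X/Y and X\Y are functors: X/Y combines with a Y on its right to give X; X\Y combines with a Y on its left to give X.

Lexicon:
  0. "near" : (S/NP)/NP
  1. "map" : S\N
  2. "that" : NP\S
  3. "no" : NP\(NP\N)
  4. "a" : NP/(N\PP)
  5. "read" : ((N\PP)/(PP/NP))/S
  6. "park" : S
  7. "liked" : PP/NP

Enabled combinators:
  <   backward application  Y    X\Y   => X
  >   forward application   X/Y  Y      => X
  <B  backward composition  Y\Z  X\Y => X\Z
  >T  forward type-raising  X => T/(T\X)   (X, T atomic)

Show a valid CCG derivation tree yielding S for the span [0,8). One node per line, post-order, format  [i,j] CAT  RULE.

[0,8] S   >
  [0,4] S/NP   >
    [0,1] "near" : (S/NP)/NP
    [1,4] NP   <
      [1,3] NP\N   <B
        [1,2] "map" : S\N
        [2,3] "that" : NP\S
      [3,4] "no" : NP\(NP\N)
  [4,8] NP   >
    [4,5] "a" : NP/(N\PP)
    [5,8] N\PP   >
      [5,7] (N\PP)/(PP/NP)   >
        [5,6] "read" : ((N\PP)/(PP/NP))/S
        [6,7] "park" : S
      [7,8] "liked" : PP/NP

[0,1] (S/NP)/NP  lex  "near"
[1,2] S\N  lex  "map"
[2,3] NP\S  lex  "that"
[1,3] NP\N  <B  k=2
[3,4] NP\(NP\N)  lex  "no"
[1,4] NP  <  k=3
[0,4] S/NP  >  k=1
[4,5] NP/(N\PP)  lex  "a"
[5,6] ((N\PP)/(PP/NP))/S  lex  "read"
[6,7] S  lex  "park"
[5,7] (N\PP)/(PP/NP)  >  k=6
[7,8] PP/NP  lex  "liked"
[5,8] N\PP  >  k=7
[4,8] NP  >  k=5
[0,8] S  >  k=4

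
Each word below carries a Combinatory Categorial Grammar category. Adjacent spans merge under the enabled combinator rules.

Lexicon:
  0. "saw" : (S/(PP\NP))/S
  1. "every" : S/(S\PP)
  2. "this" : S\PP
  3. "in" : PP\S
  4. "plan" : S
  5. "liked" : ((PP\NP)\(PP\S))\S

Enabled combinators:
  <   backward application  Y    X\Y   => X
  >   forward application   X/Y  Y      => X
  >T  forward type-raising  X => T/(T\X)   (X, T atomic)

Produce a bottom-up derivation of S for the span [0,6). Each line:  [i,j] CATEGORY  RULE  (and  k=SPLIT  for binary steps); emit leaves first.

[0,6] S   >
  [0,3] S/(PP\NP)   >
    [0,1] "saw" : (S/(PP\NP))/S
    [1,3] S   >
      [1,2] "every" : S/(S\PP)
      [2,3] "this" : S\PP
  [3,6] PP\NP   <
    [3,4] "in" : PP\S
    [4,6] (PP\NP)\(PP\S)   <
      [4,5] "plan" : S
      [5,6] "liked" : ((PP\NP)\(PP\S))\S

[0,1] (S/(PP\NP))/S  lex  "saw"
[1,2] S/(S\PP)  lex  "every"
[2,3] S\PP  lex  "this"
[1,3] S  >  k=2
[0,3] S/(PP\NP)  >  k=1
[3,4] PP\S  lex  "in"
[4,5] S  lex  "plan"
[5,6] ((PP\NP)\(PP\S))\S  lex  "liked"
[4,6] (PP\NP)\(PP\S)  <  k=5
[3,6] PP\NP  <  k=4
[0,6] S  >  k=3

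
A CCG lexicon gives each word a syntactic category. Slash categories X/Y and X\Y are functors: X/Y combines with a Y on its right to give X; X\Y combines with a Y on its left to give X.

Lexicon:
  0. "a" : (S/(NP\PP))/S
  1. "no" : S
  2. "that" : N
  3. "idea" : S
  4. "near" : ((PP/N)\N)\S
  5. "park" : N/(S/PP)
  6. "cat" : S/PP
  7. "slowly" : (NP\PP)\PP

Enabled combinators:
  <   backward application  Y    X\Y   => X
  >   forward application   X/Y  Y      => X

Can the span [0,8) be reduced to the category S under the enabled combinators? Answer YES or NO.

[0,8] S   >
  [0,2] S/(NP\PP)   >
    [0,1] "a" : (S/(NP\PP))/S
    [1,2] "no" : S
  [2,8] NP\PP   <
    [2,7] PP   >
      [2,5] PP/N   <
        [2,3] "that" : N
        [3,5] (PP/N)\N   <
          [3,4] "idea" : S
          [4,5] "near" : ((PP/N)\N)\S
      [5,7] N   >
        [5,6] "park" : N/(S/PP)
        [6,7] "cat" : S/PP
    [7,8] "slowly" : (NP\PP)\PP

YES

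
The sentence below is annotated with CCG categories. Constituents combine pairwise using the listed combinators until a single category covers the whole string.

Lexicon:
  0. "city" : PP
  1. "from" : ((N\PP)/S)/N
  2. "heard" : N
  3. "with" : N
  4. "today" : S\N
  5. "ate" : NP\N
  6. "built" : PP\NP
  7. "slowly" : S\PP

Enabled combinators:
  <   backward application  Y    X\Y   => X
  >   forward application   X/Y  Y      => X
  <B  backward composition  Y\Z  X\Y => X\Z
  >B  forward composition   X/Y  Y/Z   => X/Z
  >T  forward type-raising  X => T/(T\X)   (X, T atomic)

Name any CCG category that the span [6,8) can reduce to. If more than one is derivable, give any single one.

[0,8] S   <
  [0,5] N   >
    [0,1] N/(N\PP)   >T
      [0,1] "city" : PP
    [1,5] N\PP   >
      [1,3] (N\PP)/S   >
        [1,2] "from" : ((N\PP)/S)/N
        [2,3] "heard" : N
      [3,5] S   >
        [3,4] S/(S\N)   >T
          [3,4] "with" : N
        [4,5] "today" : S\N
  [5,8] S\N   <B
    [5,6] "ate" : NP\N
    [6,8] S\NP   <B
      [6,7] "built" : PP\NP
      [7,8] "slowly" : S\PP

S\NP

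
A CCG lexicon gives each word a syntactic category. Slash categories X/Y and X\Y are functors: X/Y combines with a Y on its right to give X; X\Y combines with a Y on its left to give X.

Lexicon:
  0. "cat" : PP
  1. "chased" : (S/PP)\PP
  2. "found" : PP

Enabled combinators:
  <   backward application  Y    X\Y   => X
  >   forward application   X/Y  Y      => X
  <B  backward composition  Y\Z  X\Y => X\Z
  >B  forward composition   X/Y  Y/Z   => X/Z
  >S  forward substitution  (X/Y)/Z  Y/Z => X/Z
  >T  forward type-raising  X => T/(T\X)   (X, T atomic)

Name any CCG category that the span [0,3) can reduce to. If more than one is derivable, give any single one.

[0,3] S   >
  [0,2] S/PP   <
    [0,1] "cat" : PP
    [1,2] "chased" : (S/PP)\PP
  [2,3] "found" : PP

S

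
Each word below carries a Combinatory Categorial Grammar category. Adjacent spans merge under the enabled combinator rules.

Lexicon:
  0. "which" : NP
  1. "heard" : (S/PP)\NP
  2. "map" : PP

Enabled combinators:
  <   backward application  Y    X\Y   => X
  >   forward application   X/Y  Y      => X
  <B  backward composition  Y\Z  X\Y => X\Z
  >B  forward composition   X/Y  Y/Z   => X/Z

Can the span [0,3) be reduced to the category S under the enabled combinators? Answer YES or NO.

[0,3] S   >
  [0,2] S/PP   <
    [0,1] "which" : NP
    [1,2] "heard" : (S/PP)\NP
  [2,3] "map" : PP

YES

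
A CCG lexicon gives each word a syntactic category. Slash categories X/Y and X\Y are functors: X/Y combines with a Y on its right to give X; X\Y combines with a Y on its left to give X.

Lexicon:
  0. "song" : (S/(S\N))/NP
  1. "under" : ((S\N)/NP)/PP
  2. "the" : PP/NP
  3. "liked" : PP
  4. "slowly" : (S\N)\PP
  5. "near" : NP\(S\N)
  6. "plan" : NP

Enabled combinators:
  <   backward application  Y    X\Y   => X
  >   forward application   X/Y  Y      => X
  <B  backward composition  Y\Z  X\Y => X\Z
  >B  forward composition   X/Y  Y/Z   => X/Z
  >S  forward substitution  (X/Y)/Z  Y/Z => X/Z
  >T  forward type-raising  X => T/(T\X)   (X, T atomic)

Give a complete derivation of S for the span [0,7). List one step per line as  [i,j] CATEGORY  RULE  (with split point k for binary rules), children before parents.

[0,7] S   >
  [0,6] S/NP   >S
    [0,1] "song" : (S/(S\N))/NP
    [1,6] (S\N)/NP   >
      [1,2] "under" : ((S\N)/NP)/PP
      [2,6] PP   >
        [2,3] "the" : PP/NP
        [3,6] NP   <
          [3,4] "liked" : PP
          [4,6] NP\PP   <B
            [4,5] "slowly" : (S\N)\PP
            [5,6] "near" : NP\(S\N)
  [6,7] "plan" : NP

[0,1] (S/(S\N))/NP  lex  "song"
[1,2] ((S\N)/NP)/PP  lex  "under"
[2,3] PP/NP  lex  "the"
[3,4] PP  lex  "liked"
[4,5] (S\N)\PP  lex  "slowly"
[5,6] NP\(S\N)  lex  "near"
[4,6] NP\PP  <B  k=5
[3,6] NP  <  k=4
[2,6] PP  >  k=3
[1,6] (S\N)/NP  >  k=2
[0,6] S/NP  >S  k=1
[6,7] NP  lex  "plan"
[0,7] S  >  k=6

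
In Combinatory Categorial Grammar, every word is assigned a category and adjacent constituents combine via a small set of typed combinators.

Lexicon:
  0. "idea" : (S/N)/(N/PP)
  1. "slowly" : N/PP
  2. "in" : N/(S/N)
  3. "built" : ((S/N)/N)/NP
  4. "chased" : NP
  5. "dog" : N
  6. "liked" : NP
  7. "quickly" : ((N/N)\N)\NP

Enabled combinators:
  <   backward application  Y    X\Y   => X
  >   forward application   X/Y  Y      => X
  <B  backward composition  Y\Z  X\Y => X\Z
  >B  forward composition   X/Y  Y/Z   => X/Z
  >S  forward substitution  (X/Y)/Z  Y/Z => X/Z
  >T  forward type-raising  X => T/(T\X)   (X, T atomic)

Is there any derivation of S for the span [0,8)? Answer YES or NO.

YES

[0,8] S   >
  [0,2] S/N   >
    [0,1] "idea" : (S/N)/(N/PP)
    [1,2] "slowly" : N/PP
  [2,8] N   >
    [2,3] "in" : N/(S/N)
    [3,8] S/N   >S
      [3,5] (S/N)/N   >
        [3,4] "built" : ((S/N)/N)/NP
        [4,5] "chased" : NP
      [5,8] N/N   <
        [5,6] "dog" : N
        [6,8] (N/N)\N   <
          [6,7] "liked" : NP
          [7,8] "quickly" : ((N/N)\N)\NP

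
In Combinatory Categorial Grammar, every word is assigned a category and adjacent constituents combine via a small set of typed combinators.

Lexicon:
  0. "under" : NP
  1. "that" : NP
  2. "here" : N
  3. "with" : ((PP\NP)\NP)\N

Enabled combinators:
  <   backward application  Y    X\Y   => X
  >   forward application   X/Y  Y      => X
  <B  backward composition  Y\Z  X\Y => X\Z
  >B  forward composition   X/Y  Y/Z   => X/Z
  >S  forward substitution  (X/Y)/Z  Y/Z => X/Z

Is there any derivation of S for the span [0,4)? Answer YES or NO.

NP NP N ((PP\NP)\NP)\N
CKY chart[0,4] = {PP}; S ∉ chart

NO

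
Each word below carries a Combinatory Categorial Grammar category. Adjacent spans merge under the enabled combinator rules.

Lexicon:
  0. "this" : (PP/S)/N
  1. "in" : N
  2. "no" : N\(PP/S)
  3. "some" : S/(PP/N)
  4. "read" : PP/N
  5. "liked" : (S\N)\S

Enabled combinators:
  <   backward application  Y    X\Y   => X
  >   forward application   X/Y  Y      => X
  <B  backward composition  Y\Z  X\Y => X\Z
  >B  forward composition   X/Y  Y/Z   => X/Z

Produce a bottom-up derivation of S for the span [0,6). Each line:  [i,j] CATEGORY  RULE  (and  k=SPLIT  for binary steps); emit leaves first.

[0,6] S   <
  [0,3] N   <
    [0,2] PP/S   >
      [0,1] "this" : (PP/S)/N
      [1,2] "in" : N
    [2,3] "no" : N\(PP/S)
  [3,6] S\N   <
    [3,5] S   >
      [3,4] "some" : S/(PP/N)
      [4,5] "read" : PP/N
    [5,6] "liked" : (S\N)\S

[0,1] (PP/S)/N  lex  "this"
[1,2] N  lex  "in"
[0,2] PP/S  >  k=1
[2,3] N\(PP/S)  lex  "no"
[0,3] N  <  k=2
[3,4] S/(PP/N)  lex  "some"
[4,5] PP/N  lex  "read"
[3,5] S  >  k=4
[5,6] (S\N)\S  lex  "liked"
[3,6] S\N  <  k=5
[0,6] S  <  k=3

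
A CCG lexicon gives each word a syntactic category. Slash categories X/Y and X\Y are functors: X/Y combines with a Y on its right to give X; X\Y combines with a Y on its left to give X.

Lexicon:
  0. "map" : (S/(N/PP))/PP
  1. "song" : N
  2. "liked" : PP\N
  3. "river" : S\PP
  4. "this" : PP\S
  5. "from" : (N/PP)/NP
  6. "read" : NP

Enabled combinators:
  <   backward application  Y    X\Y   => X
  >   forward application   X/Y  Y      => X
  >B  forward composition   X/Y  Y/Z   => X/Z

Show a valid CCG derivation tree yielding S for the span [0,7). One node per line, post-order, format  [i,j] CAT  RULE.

[0,7] S   >
  [0,5] S/(N/PP)   >
    [0,1] "map" : (S/(N/PP))/PP
    [1,5] PP   <
      [1,4] S   <
        [1,3] PP   <
          [1,2] "song" : N
          [2,3] "liked" : PP\N
        [3,4] "river" : S\PP
      [4,5] "this" : PP\S
  [5,7] N/PP   >
    [5,6] "from" : (N/PP)/NP
    [6,7] "read" : NP

[0,1] (S/(N/PP))/PP  lex  "map"
[1,2] N  lex  "song"
[2,3] PP\N  lex  "liked"
[1,3] PP  <  k=2
[3,4] S\PP  lex  "river"
[1,4] S  <  k=3
[4,5] PP\S  lex  "this"
[1,5] PP  <  k=4
[0,5] S/(N/PP)  >  k=1
[5,6] (N/PP)/NP  lex  "from"
[6,7] NP  lex  "read"
[5,7] N/PP  >  k=6
[0,7] S  >  k=5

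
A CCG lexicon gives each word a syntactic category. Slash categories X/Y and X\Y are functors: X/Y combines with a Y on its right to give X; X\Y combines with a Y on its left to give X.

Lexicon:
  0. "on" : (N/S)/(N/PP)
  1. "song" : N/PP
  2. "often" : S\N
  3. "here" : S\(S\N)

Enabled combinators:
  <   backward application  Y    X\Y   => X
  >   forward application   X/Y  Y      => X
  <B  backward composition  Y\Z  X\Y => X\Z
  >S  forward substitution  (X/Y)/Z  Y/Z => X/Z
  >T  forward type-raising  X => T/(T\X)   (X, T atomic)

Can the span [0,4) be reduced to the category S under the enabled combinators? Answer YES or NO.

(N/S)/(N/PP) N/PP S\N S\(S\N)
CKY chart[0,4] = {N, N/(N\N), NP/(NP\N), PP/(PP\N), S/(S\N)}; S ∉ chart

NO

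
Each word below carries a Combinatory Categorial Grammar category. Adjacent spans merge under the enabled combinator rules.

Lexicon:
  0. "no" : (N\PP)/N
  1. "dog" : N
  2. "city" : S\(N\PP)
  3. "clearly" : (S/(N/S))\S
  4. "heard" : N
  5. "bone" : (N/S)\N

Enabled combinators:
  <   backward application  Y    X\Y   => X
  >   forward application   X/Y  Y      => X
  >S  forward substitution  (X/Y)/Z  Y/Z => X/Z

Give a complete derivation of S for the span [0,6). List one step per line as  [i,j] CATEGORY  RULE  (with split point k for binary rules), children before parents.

[0,1] (N\PP)/N  lex  "no"
[1,2] N  lex  "dog"
[0,2] N\PP  >  k=1
[2,3] S\(N\PP)  lex  "city"
[0,3] S  <  k=2
[3,4] (S/(N/S))\S  lex  "clearly"
[0,4] S/(N/S)  <  k=3
[4,5] N  lex  "heard"
[5,6] (N/S)\N  lex  "bone"
[4,6] N/S  <  k=5
[0,6] S  >  k=4

[0,6] S   >
  [0,4] S/(N/S)   <
    [0,3] S   <
      [0,2] N\PP   >
        [0,1] "no" : (N\PP)/N
        [1,2] "dog" : N
      [2,3] "city" : S\(N\PP)
    [3,4] "clearly" : (S/(N/S))\S
  [4,6] N/S   <
    [4,5] "heard" : N
    [5,6] "bone" : (N/S)\N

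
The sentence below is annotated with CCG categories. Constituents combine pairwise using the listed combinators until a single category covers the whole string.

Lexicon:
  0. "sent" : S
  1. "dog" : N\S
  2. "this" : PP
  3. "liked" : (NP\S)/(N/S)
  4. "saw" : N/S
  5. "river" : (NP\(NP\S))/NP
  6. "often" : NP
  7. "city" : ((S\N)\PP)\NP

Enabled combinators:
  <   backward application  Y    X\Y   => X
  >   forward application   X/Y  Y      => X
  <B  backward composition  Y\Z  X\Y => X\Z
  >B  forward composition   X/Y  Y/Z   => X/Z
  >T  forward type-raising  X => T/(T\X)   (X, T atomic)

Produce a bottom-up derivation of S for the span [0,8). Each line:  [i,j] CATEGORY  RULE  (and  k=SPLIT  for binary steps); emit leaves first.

[0,1] S  lex  "sent"
[0,1] N/(N\S)  >T
[1,2] N\S  lex  "dog"
[0,2] N  >  k=1
[2,3] PP  lex  "this"
[3,4] (NP\S)/(N/S)  lex  "liked"
[4,5] N/S  lex  "saw"
[3,5] NP\S  >  k=4
[5,6] (NP\(NP\S))/NP  lex  "river"
[6,7] NP  lex  "often"
[5,7] NP\(NP\S)  >  k=6
[3,7] NP  <  k=5
[7,8] ((S\N)\PP)\NP  lex  "city"
[3,8] (S\N)\PP  <  k=7
[2,8] S\N  <  k=3
[0,8] S  <  k=2

[0,8] S   <
  [0,2] N   >
    [0,1] N/(N\S)   >T
      [0,1] "sent" : S
    [1,2] "dog" : N\S
  [2,8] S\N   <
    [2,3] "this" : PP
    [3,8] (S\N)\PP   <
      [3,7] NP   <
        [3,5] NP\S   >
          [3,4] "liked" : (NP\S)/(N/S)
          [4,5] "saw" : N/S
        [5,7] NP\(NP\S)   >
          [5,6] "river" : (NP\(NP\S))/NP
          [6,7] "often" : NP
      [7,8] "city" : ((S\N)\PP)\NP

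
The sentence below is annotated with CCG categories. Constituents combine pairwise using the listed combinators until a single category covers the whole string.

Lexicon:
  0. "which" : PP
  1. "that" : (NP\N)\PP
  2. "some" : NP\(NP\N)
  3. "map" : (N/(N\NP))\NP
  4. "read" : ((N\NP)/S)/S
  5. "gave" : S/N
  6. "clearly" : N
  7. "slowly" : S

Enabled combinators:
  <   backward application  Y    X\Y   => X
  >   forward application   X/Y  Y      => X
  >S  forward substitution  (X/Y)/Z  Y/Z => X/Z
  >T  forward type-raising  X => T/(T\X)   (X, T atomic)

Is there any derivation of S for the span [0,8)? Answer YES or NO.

PP (NP\N)\PP NP\(NP\N) (N/(N\NP))\NP ((N\NP)/S)/S S/N N S
CKY chart[0,8] = {N, N/(N\N), NP/(NP\N), PP/(PP\N), S/(S\N)}; S ∉ chart

NO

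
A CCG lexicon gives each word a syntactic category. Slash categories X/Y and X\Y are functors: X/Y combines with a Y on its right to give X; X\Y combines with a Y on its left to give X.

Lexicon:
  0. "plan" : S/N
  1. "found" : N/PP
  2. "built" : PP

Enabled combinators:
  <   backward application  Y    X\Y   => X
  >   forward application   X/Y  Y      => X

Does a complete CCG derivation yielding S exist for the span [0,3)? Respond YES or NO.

[0,3] S   >
  [0,1] "plan" : S/N
  [1,3] N   >
    [1,2] "found" : N/PP
    [2,3] "built" : PP

YES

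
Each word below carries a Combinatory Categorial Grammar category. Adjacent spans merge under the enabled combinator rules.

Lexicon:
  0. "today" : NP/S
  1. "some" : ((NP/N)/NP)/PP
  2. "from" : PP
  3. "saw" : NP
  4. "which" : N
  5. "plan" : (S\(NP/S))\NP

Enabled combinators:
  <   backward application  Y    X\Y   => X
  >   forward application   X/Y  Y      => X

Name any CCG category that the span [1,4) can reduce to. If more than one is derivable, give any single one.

[0,6] S   <
  [0,1] "today" : NP/S
  [1,6] S\(NP/S)   <
    [1,5] NP   >
      [1,4] NP/N   >
        [1,3] (NP/N)/NP   >
          [1,2] "some" : ((NP/N)/NP)/PP
          [2,3] "from" : PP
        [3,4] "saw" : NP
      [4,5] "which" : N
    [5,6] "plan" : (S\(NP/S))\NP

NP/N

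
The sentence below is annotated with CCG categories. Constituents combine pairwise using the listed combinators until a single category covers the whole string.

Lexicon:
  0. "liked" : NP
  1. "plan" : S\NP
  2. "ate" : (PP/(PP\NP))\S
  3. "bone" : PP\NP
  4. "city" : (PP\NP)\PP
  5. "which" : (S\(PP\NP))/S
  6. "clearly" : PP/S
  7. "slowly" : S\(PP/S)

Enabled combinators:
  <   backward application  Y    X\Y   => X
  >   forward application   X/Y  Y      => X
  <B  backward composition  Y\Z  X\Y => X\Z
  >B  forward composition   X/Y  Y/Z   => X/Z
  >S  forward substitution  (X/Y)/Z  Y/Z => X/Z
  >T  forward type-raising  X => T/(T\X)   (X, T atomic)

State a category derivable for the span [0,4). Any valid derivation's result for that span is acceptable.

[0,8] S   <
  [0,4] PP   >
    [0,3] PP/(PP\NP)   <
      [0,2] S   <
        [0,1] "liked" : NP
        [1,2] "plan" : S\NP
      [2,3] "ate" : (PP/(PP\NP))\S
    [3,4] "bone" : PP\NP
  [4,8] S\PP   <B
    [4,5] "city" : (PP\NP)\PP
    [5,8] S\(PP\NP)   >
      [5,6] "which" : (S\(PP\NP))/S
      [6,8] S   <
        [6,7] "clearly" : PP/S
        [7,8] "slowly" : S\(PP/S)

PP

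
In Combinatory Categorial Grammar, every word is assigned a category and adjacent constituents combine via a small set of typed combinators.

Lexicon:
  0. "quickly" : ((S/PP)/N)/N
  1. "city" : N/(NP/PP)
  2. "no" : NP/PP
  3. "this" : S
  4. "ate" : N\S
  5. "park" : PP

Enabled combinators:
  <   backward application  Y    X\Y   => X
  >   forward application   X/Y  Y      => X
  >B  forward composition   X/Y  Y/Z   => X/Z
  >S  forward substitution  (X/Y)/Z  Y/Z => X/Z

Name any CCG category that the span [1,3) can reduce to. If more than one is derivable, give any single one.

N

[0,6] S   >
  [0,5] S/PP   >
    [0,3] (S/PP)/N   >
      [0,1] "quickly" : ((S/PP)/N)/N
      [1,3] N   >
        [1,2] "city" : N/(NP/PP)
        [2,3] "no" : NP/PP
    [3,5] N   <
      [3,4] "this" : S
      [4,5] "ate" : N\S
  [5,6] "park" : PP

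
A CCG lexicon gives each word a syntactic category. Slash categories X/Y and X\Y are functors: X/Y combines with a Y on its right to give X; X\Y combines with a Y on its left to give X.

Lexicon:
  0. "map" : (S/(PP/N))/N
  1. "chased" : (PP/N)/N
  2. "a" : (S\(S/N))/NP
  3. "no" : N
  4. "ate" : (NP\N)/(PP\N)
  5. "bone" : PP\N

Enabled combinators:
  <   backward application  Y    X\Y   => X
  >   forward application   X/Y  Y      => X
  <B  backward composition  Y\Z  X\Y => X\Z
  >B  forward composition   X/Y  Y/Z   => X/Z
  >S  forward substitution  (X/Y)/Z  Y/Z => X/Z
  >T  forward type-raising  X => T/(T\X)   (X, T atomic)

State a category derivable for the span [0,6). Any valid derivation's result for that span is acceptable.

[0,6] S   <
  [0,2] S/N   >S
    [0,1] "map" : (S/(PP/N))/N
    [1,2] "chased" : (PP/N)/N
  [2,6] S\(S/N)   >
    [2,3] "a" : (S\(S/N))/NP
    [3,6] NP   <
      [3,4] "no" : N
      [4,6] NP\N   >
        [4,5] "ate" : (NP\N)/(PP\N)
        [5,6] "bone" : PP\N

S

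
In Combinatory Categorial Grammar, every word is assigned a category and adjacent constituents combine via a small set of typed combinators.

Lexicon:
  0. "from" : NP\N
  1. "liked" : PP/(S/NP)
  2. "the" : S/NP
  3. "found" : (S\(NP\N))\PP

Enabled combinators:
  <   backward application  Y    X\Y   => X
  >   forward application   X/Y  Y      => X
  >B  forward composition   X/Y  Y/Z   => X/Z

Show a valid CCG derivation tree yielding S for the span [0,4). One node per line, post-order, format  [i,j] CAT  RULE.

[0,1] NP\N  lex  "from"
[1,2] PP/(S/NP)  lex  "liked"
[2,3] S/NP  lex  "the"
[1,3] PP  >  k=2
[3,4] (S\(NP\N))\PP  lex  "found"
[1,4] S\(NP\N)  <  k=3
[0,4] S  <  k=1

[0,4] S   <
  [0,1] "from" : NP\N
  [1,4] S\(NP\N)   <
    [1,3] PP   >
      [1,2] "liked" : PP/(S/NP)
      [2,3] "the" : S/NP
    [3,4] "found" : (S\(NP\N))\PP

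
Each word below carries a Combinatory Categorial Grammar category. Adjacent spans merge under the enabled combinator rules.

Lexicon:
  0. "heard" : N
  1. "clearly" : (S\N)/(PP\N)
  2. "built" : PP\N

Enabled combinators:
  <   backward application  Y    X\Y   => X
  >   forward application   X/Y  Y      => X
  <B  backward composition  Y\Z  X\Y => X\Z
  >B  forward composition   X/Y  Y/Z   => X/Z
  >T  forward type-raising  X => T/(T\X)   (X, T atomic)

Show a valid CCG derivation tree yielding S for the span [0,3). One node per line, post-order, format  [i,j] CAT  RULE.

[0,1] N  lex  "heard"
[1,2] (S\N)/(PP\N)  lex  "clearly"
[2,3] PP\N  lex  "built"
[1,3] S\N  >  k=2
[0,3] S  <  k=1

[0,3] S   <
  [0,1] "heard" : N
  [1,3] S\N   >
    [1,2] "clearly" : (S\N)/(PP\N)
    [2,3] "built" : PP\N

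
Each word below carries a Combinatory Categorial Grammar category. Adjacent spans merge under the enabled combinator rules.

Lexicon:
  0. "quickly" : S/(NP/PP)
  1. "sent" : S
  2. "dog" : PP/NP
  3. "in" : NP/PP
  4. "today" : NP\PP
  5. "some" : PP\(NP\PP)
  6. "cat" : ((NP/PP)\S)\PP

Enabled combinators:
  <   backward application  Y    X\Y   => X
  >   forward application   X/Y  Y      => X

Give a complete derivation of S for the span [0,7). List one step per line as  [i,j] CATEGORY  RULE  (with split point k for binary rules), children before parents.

[0,1] S/(NP/PP)  lex  "quickly"
[1,2] S  lex  "sent"
[2,3] PP/NP  lex  "dog"
[3,4] NP/PP  lex  "in"
[4,5] NP\PP  lex  "today"
[5,6] PP\(NP\PP)  lex  "some"
[4,6] PP  <  k=5
[3,6] NP  >  k=4
[2,6] PP  >  k=3
[6,7] ((NP/PP)\S)\PP  lex  "cat"
[2,7] (NP/PP)\S  <  k=6
[1,7] NP/PP  <  k=2
[0,7] S  >  k=1

[0,7] S   >
  [0,1] "quickly" : S/(NP/PP)
  [1,7] NP/PP   <
    [1,2] "sent" : S
    [2,7] (NP/PP)\S   <
      [2,6] PP   >
        [2,3] "dog" : PP/NP
        [3,6] NP   >
          [3,4] "in" : NP/PP
          [4,6] PP   <
            [4,5] "today" : NP\PP
            [5,6] "some" : PP\(NP\PP)
      [6,7] "cat" : ((NP/PP)\S)\PP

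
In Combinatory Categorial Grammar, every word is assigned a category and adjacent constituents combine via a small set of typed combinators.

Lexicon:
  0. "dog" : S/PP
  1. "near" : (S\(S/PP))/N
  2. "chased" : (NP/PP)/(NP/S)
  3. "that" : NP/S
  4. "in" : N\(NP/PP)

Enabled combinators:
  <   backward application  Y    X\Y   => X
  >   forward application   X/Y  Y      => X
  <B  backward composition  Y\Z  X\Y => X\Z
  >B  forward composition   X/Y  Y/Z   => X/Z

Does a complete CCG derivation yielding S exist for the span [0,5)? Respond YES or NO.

[0,5] S   <
  [0,1] "dog" : S/PP
  [1,5] S\(S/PP)   >
    [1,2] "near" : (S\(S/PP))/N
    [2,5] N   <
      [2,4] NP/PP   >
        [2,3] "chased" : (NP/PP)/(NP/S)
        [3,4] "that" : NP/S
      [4,5] "in" : N\(NP/PP)

YES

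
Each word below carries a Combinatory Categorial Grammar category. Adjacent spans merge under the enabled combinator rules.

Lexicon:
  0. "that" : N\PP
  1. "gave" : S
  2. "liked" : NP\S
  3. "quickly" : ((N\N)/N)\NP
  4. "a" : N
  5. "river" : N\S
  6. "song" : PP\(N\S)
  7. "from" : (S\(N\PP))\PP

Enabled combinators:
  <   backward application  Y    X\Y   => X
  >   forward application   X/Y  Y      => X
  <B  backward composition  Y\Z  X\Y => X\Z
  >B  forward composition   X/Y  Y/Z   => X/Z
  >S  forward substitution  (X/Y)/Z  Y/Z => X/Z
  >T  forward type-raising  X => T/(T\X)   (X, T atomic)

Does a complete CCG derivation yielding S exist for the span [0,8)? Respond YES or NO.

[0,8] S   <
  [0,5] N\PP   <B
    [0,1] "that" : N\PP
    [1,5] N\N   >
      [1,4] (N\N)/N   <
        [1,3] NP   >
          [1,2] NP/(NP\S)   >T
            [1,2] "gave" : S
          [2,3] "liked" : NP\S
        [3,4] "quickly" : ((N\N)/N)\NP
      [4,5] "a" : N
  [5,8] S\(N\PP)   <
    [5,7] PP   <
      [5,6] "river" : N\S
      [6,7] "song" : PP\(N\S)
    [7,8] "from" : (S\(N\PP))\PP

YES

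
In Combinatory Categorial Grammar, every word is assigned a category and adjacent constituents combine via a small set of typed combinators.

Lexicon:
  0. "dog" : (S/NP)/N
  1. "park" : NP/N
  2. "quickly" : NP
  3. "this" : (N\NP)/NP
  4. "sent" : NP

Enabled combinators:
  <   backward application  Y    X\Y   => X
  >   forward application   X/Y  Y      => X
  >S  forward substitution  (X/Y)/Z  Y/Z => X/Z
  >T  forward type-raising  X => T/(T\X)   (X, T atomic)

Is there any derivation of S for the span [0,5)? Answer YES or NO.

[0,5] S   >
  [0,2] S/N   >S
    [0,1] "dog" : (S/NP)/N
    [1,2] "park" : NP/N
  [2,5] N   >
    [2,3] N/(N\NP)   >T
      [2,3] "quickly" : NP
    [3,5] N\NP   >
      [3,4] "this" : (N\NP)/NP
      [4,5] "sent" : NP

YES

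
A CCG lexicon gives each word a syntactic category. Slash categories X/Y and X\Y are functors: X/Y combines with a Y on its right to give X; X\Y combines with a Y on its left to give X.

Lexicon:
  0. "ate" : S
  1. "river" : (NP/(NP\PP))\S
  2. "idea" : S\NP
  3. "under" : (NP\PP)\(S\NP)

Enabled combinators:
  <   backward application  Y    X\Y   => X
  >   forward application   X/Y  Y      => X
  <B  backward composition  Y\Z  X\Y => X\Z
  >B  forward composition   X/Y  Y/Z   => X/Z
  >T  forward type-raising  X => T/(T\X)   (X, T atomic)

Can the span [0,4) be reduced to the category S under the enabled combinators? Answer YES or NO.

S (NP/(NP\PP))\S S\NP (NP\PP)\(S\NP)
CKY chart[0,4] = {N/(N\NP), NP, NP/(NP\NP), PP/(PP\NP), S/(S\NP)}; S ∉ chart

NO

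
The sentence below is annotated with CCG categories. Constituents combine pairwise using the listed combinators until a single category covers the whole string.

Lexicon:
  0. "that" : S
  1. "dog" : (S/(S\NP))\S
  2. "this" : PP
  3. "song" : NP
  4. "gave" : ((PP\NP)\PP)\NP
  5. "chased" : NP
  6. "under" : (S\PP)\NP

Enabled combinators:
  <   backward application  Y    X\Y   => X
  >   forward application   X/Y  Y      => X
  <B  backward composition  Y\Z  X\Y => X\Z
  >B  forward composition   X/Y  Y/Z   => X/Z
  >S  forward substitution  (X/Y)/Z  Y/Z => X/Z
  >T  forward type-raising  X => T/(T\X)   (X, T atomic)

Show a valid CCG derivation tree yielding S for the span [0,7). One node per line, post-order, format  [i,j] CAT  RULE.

[0,7] S   >
  [0,2] S/(S\NP)   <
    [0,1] "that" : S
    [1,2] "dog" : (S/(S\NP))\S
  [2,7] S\NP   <B
    [2,5] PP\NP   <
      [2,3] "this" : PP
      [3,5] (PP\NP)\PP   <
        [3,4] "song" : NP
        [4,5] "gave" : ((PP\NP)\PP)\NP
    [5,7] S\PP   <
      [5,6] "chased" : NP
      [6,7] "under" : (S\PP)\NP

[0,1] S  lex  "that"
[1,2] (S/(S\NP))\S  lex  "dog"
[0,2] S/(S\NP)  <  k=1
[2,3] PP  lex  "this"
[3,4] NP  lex  "song"
[4,5] ((PP\NP)\PP)\NP  lex  "gave"
[3,5] (PP\NP)\PP  <  k=4
[2,5] PP\NP  <  k=3
[5,6] NP  lex  "chased"
[6,7] (S\PP)\NP  lex  "under"
[5,7] S\PP  <  k=6
[2,7] S\NP  <B  k=5
[0,7] S  >  k=2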